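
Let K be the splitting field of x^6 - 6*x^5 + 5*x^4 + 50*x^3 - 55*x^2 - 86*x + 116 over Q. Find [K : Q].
The degree of the splitting field over Q equals the order of the Galois group, so first determine the group. The polynomial f is an irreducible sextic over Q, so G = Gal(f/Q) is one of the 16 transitive subgroups 6T1, ..., 6T16 of S_6. The discriminant of f is 38875225000000 = 6235000^2, a perfect square, so G is contained in A_6. The transitive groups of degree 6 contained in A_6 are: A_4 (6T4, order 12), S_4 (6T7, order 24), (C_3 x C_3) : C_4 (6T10, order 36), PSL(2,5) (6T12, order 60), A_6 (6T15, order 360). By Dedekind's theorem, for a prime p not dividing disc(f) the degrees of the irreducible factors of f mod p form the cycle type of an element of G. Factoring f modulo the 19 such primes p <= 83 (skipping 2, 5, 29, 43, which divide the discriminant), each new pattern first appears at: mod 3: f = (x^2 + 2x + 2)(x^4 + x^3 + x^2 + x + 1), pattern 4+2; mod 11: f = (x^3 + x^2 + 2)(x^3 + 4x^2 + x + 3), pattern 3+3; mod 19: f = (x + 3)(x + 17)(x^2 + 4x + 2)(x^2 + 8x + 3), pattern 2+2+1+1; mod 61: f = (x + 18)(x + 36)(x + 39)(x^3 + 23x^2 + 53x + 20), pattern 3+1+1+1. No other pattern occurs in this range, so the set of observed cycle types is {4+2, 3+3, 2+2+1+1, 3+1+1+1}. The candidates containing elements of all these cycle types are (C_3 x C_3) : C_4 (6T10) of order 36, A_6 (6T15) of order 360; the others are excluded. The observed types are precisely the cycle types that occur in (C_3 x C_3) : C_4 (6T10) (apart from the identity). Each of the other remaining candidates has further cycle types, and by the Chebotarev density theorem the matching factorization patterns would occur for a proportion of primes equal to their share of the group: A_6 (6T15) additionally contains elements of type 5+1 (144 of its 360 elements, about 40% of primes). None of the 19 primes tested shows any such pattern (for each of these groups the chance of that is below 10^-4), which rules them out. Hence G = (C_3 x C_3) : C_4 (6T10), of order 36. The Galois group (C_3 x C_3) : C_4 (6T10) has order 36, so the splitting field has degree 36 over Q.

36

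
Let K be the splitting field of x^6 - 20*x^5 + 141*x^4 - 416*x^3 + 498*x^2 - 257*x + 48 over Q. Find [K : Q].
The degree of the splitting field over Q equals the order of the Galois group, so first determine the group. The polynomial f is an irreducible sextic over Q, so G = Gal(f/Q) is one of the 16 transitive subgroups 6T1, ..., 6T16 of S_6. The discriminant of f is 30991489 = 5567^2, a perfect square, so G is contained in A_6. The transitive groups of degree 6 contained in A_6 are: A_4 (6T4, order 12), S_4 (6T7, order 24), (C_3 x C_3) : C_4 (6T10, order 36), PSL(2,5) (6T12, order 60), A_6 (6T15, order 360). By Dedekind's theorem, for a prime p not dividing disc(f) the degrees of the irreducible factors of f mod p form the cycle type of an element of G. Factoring f modulo the 21 such primes p <= 79 (skipping 19, which divides the discriminant), each new pattern first appears at: mod 2: f = (x)(x^5 + x^3 + 1), pattern 5+1; mod 7: f = (x^3 + 2x^2 + 3)(x^3 + 6x^2 + 3x + 2), pattern 3+3; mod 61: f = (x + 58)(x + 59)(x^2 + 21x + 10)(x^2 + 25x + 13), pattern 2+2+1+1. No other pattern occurs in this range, so the set of observed cycle types is {5+1, 3+3, 2+2+1+1}. The candidates containing elements of all these cycle types are PSL(2,5) (6T12) of order 60, A_6 (6T15) of order 360; the others are excluded. The observed types are precisely the cycle types that occur in PSL(2,5) (6T12) (apart from the identity). Each of the other remaining candidates has further cycle types, and by the Chebotarev density theorem the matching factorization patterns would occur for a proportion of primes equal to their share of the group: A_6 (6T15) additionally contains elements of type 4+2, 3+1+1+1 (130 of its 360 elements, about 36% of primes). None of the 21 primes tested shows any such pattern (for each of these groups the chance of that is below 10^-4), which rules them out. Hence G = PSL(2,5) (6T12), of order 60. The Galois group PSL(2,5) (6T12) has order 60, so the splitting field has degree 60 over Q.

60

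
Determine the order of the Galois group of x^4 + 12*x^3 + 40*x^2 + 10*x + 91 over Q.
24

The degree of the splitting field over Q equals the order of the Galois group, so first determine the group. The polynomial is an irreducible quartic over Q and its discriminant is 689076944, which is not a perfect square, so the Galois group is not contained in A_4. The resolvent cubic y^3 - 40*y^2 - 244*y + 1356 is irreducible over Q. An irreducible resolvent with non-square discriminant gives S_4. The Galois group S_4 (4T5) has order 24, so the splitting field has degree 24 over Q.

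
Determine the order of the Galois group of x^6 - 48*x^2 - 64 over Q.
The degree of the splitting field over Q equals the order of the Galois group, so first determine the group. The polynomial f is an irreducible sextic over Q, so G = Gal(f/Q) is one of the 16 transitive subgroups 6T1, ..., 6T16 of S_6. The discriminant of f is 450868486864896 = 21233664^2, a perfect square, so G is contained in A_6. The transitive groups of degree 6 contained in A_6 are: A_4 (6T4, order 12), S_4 (6T7, order 24), (C_3 x C_3) : C_4 (6T10, order 36), PSL(2,5) (6T12, order 60), A_6 (6T15, order 360). By Dedekind's theorem, for a prime p not dividing disc(f) the degrees of the irreducible factors of f mod p form the cycle type of an element of G. Factoring f modulo the 33 such primes p <= 149 (skipping 2, 3, which divide the discriminant), each new pattern first appears at: mod 5: f = (x^3 + 2x^2 + 2x + 3)(x^3 + 3x^2 + 2x + 2), pattern 3+3; mod 17: f = (x + 4)(x + 13)(x^2 + 5)(x^2 + 11), pattern 2+2+1+1; mod 71: f = (x + 7)(x + 8)(x + 10)(x + 61)(x + 63)(x + 64), pattern 1+1+1+1+1+1. No other pattern occurs in this range, so the set of observed cycle types is {3+3, 2+2+1+1, 1+1+1+1+1+1}. The candidates containing elements of all these cycle types are A_4 (6T4) of order 12, S_4 (6T7) of order 24, (C_3 x C_3) : C_4 (6T10) of order 36, PSL(2,5) (6T12) of order 60, A_6 (6T15) of order 360; the others are excluded. The observed types are precisely the cycle types that occur in A_4 (6T4). Each of the other remaining candidates has further cycle types, and by the Chebotarev density theorem the matching factorization patterns would occur for a proportion of primes equal to their share of the group: S_4 (6T7) additionally contains elements of type 4+2 (6 of its 24 elements, about 25% of primes); (C_3 x C_3) : C_4 (6T10) additionally contains elements of type 4+2, 3+1+1+1 (22 of its 36 elements, about 61% of primes); PSL(2,5) (6T12) additionally contains elements of type 5+1 (24 of its 60 elements, about 40% of primes); A_6 (6T15) additionally contains elements of type 5+1, 4+2, 3+1+1+1 (274 of its 360 elements, about 76% of primes). None of the 33 primes tested shows any such pattern (for each of these groups the chance of that is below 10^-4), which rules them out. Hence G = A_4 (6T4), of order 12. The Galois group A_4 (6T4) has order 12, so the splitting field has degree 12 over Q.

12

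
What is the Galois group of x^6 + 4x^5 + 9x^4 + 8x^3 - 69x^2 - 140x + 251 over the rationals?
(C_3 x C_3) : C_4 (order 36)

The polynomial f is an irreducible sextic over Q, so G = Gal(f/Q) is one of the 16 transitive subgroups 6T1, ..., 6T16 of S_6. The discriminant of f is 564385546240000 = 23756800^2, a perfect square, so G is contained in A_6. The transitive groups of degree 6 contained in A_6 are: A_4 (6T4, order 12), S_4 (6T7, order 24), (C_3 x C_3) : C_4 (6T10, order 36), PSL(2,5) (6T12, order 60), A_6 (6T15, order 360). By Dedekind's theorem, for a prime p not dividing disc(f) the degrees of the irreducible factors of f mod p form the cycle type of an element of G. Factoring f modulo the 19 such primes p <= 79 (skipping 2, 5, 29, which divide the discriminant), each new pattern first appears at: mod 3: f = (x^2 + 2x + 2)(x^4 + 2x^3 + x + 1), pattern 4+2; mod 11: f = (x^3 + 6x^2 + 8x + 10)(x^3 + 9x^2 + 2x + 2), pattern 3+3; mod 19: f = (x + 15)(x + 17)(x^2 + 13x + 13)(x^2 + 16x + 11), pattern 2+2+1+1; mod 61: f = (x + 6)(x + 39)(x + 53)(x^3 + 28x^2 + 14x + 10), pattern 3+1+1+1. No other pattern occurs in this range, so the set of observed cycle types is {4+2, 3+3, 2+2+1+1, 3+1+1+1}. The candidates containing elements of all these cycle types are (C_3 x C_3) : C_4 (6T10) of order 36, A_6 (6T15) of order 360; the others are excluded. The observed types are precisely the cycle types that occur in (C_3 x C_3) : C_4 (6T10) (apart from the identity). Each of the other remaining candidates has further cycle types, and by the Chebotarev density theorem the matching factorization patterns would occur for a proportion of primes equal to their share of the group: A_6 (6T15) additionally contains elements of type 5+1 (144 of its 360 elements, about 40% of primes). None of the 19 primes tested shows any such pattern (for each of these groups the chance of that is below 10^-4), which rules them out. Hence G = (C_3 x C_3) : C_4 (6T10), of order 36.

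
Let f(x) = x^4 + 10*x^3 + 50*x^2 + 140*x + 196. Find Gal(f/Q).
The polynomial is an irreducible quartic over Q and its discriminant is 13660416 = 3696^2, a perfect square, so the Galois group is contained in A_4. The resolvent cubic y^3 - 50*y^2 + 616*y splits completely over Q, which gives the Klein four-group V_4.

V_4 (also written V4)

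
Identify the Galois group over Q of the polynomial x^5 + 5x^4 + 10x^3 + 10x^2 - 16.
The polynomial f is an irreducible quintic over Q, so G = Gal(f/Q) is a transitive subgroup of S_5: one of C_5 (5T1, order 5), D_5 (5T2, order 10), F_20 (5T3, order 20), A_5 (5T4, order 60) or S_5 (5T5, order 120). The discriminant of f is 64000000 = 8000^2, a perfect square, so G is contained in A_5. The transitive groups of degree 5 contained in A_5 are: C_5 (5T1, order 5), D_5 (5T2, order 10), A_5 (5T4, order 60). By Dedekind's theorem, for a prime p not dividing disc(f) the degrees of the irreducible factors of f mod p form the cycle type of an element of G. Factoring f modulo the 23 such primes p <= 97 (skipping 2, 5, which divide the discriminant), each new pattern first appears at: mod 3: f = (x + 1)(x^2 + 1)(x^2 + x + 2), pattern 2+2+1; mod 7: f = (x^5 + 5x^4 + 3x^3 + 3x^2 + 5), pattern 5. No other pattern occurs in this range, so the set of observed cycle types is {2+2+1, 5}. The candidates containing elements of all these cycle types are D_5 (5T2) of order 10, A_5 (5T4) of order 60; the others are excluded. The observed types are precisely the cycle types that occur in D_5 (5T2) (apart from the identity). Each of the other remaining candidates has further cycle types, and by the Chebotarev density theorem the matching factorization patterns would occur for a proportion of primes equal to their share of the group: A_5 (5T4) additionally contains elements of type 3+1+1 (20 of its 60 elements, about 33% of primes). None of the 23 primes tested shows any such pattern (for each of these groups the chance of that is below 10^-4), which rules them out. Hence G = D_5 (5T2), of order 10.

D_5, the dihedral group of order 10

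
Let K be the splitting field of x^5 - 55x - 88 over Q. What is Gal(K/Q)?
The polynomial f is an irreducible quintic over Q, so G = Gal(f/Q) is a transitive subgroup of S_5: one of C_5 (5T1, order 5), D_5 (5T2, order 10), F_20 (5T3, order 20), A_5 (5T4, order 60) or S_5 (5T5, order 120). The discriminant of f is 58564000000 = 242000^2, a perfect square, so G is contained in A_5. The transitive groups of degree 5 contained in A_5 are: C_5 (5T1, order 5), D_5 (5T2, order 10), A_5 (5T4, order 60). By Dedekind's theorem, for a prime p not dividing disc(f) the degrees of the irreducible factors of f mod p form the cycle type of an element of G. Factoring f modulo the 3 such primes p <= 13 (skipping 2, 5, 11, which divide the discriminant), each new pattern first appears at: mod 3: f = (x^5 + 2x + 2), pattern 5; mod 13: f = (x + 5)(x + 7)(x^3 + x^2 + 5x + 9), pattern 3+1+1. No other pattern occurs in this range, so the set of observed cycle types is {5, 3+1+1}. Among the candidates above, the only group containing elements of all these cycle types is A_5 (5T4) — each of C_5 (5T1), D_5 (5T2) lacks at least one of them. Hence G = A_5 (5T4), of order 60.

5T4: A_5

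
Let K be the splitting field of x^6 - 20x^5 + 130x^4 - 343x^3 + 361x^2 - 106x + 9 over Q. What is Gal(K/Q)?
PSL(2,5), A_5 acting on 6 points

The polynomial f is an irreducible sextic over Q, so G = Gal(f/Q) is one of the 16 transitive subgroups 6T1, ..., 6T16 of S_6. The discriminant of f is 3646117689361 = 1909481^2, a perfect square, so G is contained in A_6. The transitive groups of degree 6 contained in A_6 are: A_4 (6T4, order 12), S_4 (6T7, order 24), (C_3 x C_3) : C_4 (6T10, order 36), PSL(2,5) (6T12, order 60), A_6 (6T15, order 360). By Dedekind's theorem, for a prime p not dividing disc(f) the degrees of the irreducible factors of f mod p form the cycle type of an element of G. Factoring f modulo the 21 such primes p <= 83 (skipping 7, 19, which divide the discriminant), each new pattern first appears at: mod 2: f = (x + 1)(x^5 + x^4 + x^3 + x + 1), pattern 5+1; mod 11: f = (x^3 + 4x^2 + 7x + 8)(x^3 + 9x^2 + 10x + 8), pattern 3+3; mod 61: f = (x + 34)(x + 57)(x^2 + 36x + 47)(x^2 + 36x + 57), pattern 2+2+1+1. No other pattern occurs in this range, so the set of observed cycle types is {5+1, 3+3, 2+2+1+1}. The candidates containing elements of all these cycle types are PSL(2,5) (6T12) of order 60, A_6 (6T15) of order 360; the others are excluded. The observed types are precisely the cycle types that occur in PSL(2,5) (6T12) (apart from the identity). Each of the other remaining candidates has further cycle types, and by the Chebotarev density theorem the matching factorization patterns would occur for a proportion of primes equal to their share of the group: A_6 (6T15) additionally contains elements of type 4+2, 3+1+1+1 (130 of its 360 elements, about 36% of primes). None of the 21 primes tested shows any such pattern (for each of these groups the chance of that is below 10^-4), which rules them out. Hence G = PSL(2,5) (6T12), of order 60.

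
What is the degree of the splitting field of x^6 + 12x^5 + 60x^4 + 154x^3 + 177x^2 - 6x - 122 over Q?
12

The degree of the splitting field over Q equals the order of the Galois group, so first determine the group. The polynomial f is an irreducible sextic over Q, so G = Gal(f/Q) is one of the 16 transitive subgroups 6T1, ..., 6T16 of S_6. The discriminant of f is 304930925568, which is not a perfect square, so G is not contained in A_6. The transitive groups of degree 6 not contained in A_6 are: C_6 (6T1, order 6), S_3 (6T2, order 6), D_6 (6T3, order 12), C_3 x S_3 (6T5, order 18), A_4 x C_2 (6T6, order 24), S_4 (6T8, order 24), S_3 x S_3 (6T9, order 36), S_4 x C_2 (6T11, order 48), (S_3 x S_3) : C_2 (6T13, order 72), PGL(2,5) (6T14, order 120), S_6 (6T16, order 720). By Dedekind's theorem, for a prime p not dividing disc(f) the degrees of the irreducible factors of f mod p form the cycle type of an element of G. Factoring f modulo the 79 such primes p <= 421 (skipping 2, 3, 41, which divide the discriminant), each new pattern first appears at: mod 5: f = (x^2 + 3)(x^2 + 3x + 3)(x^2 + 4x + 2), pattern 2+2+2; mod 7: f = (x^6 + 5x^5 + 4x^4 + 2x^2 + x + 4), pattern 6; mod 11: f = (x + 1)(x + 7)(x^2 + 5x + 3)(x^2 + 10x + 1), pattern 2+2+1+1; mod 13: f = (x^3 + 6x^2 + 3)(x^3 + 6x^2 + 11x + 7), pattern 3+3; mod 61: f = (x)(x + 23)(x + 32)(x + 39)(x + 44)(x + 57), pattern 1+1+1+1+1+1. No other pattern occurs in this range, so the set of observed cycle types is {2+2+2, 6, 2+2+1+1, 3+3, 1+1+1+1+1+1}. The candidates containing elements of all these cycle types are D_6 (6T3) of order 12, A_4 x C_2 (6T6) of order 24, S_3 x S_3 (6T9) of order 36, S_4 x C_2 (6T11) of order 48, (S_3 x S_3) : C_2 (6T13) of order 72, PGL(2,5) (6T14) of order 120, S_6 (6T16) of order 720; the others are excluded. The observed types are precisely the cycle types that occur in D_6 (6T3). Each of the other remaining candidates has further cycle types, and by the Chebotarev density theorem the matching factorization patterns would occur for a proportion of primes equal to their share of the group: A_4 x C_2 (6T6) additionally contains elements of type 2+1+1+1+1 (3 of its 24 elements, about 12% of primes); S_3 x S_3 (6T9) additionally contains elements of type 3+1+1+1 (4 of its 36 elements, about 11% of primes); S_4 x C_2 (6T11) additionally contains elements of type 4+2, 4+1+1, 2+1+1+1+1 (15 of its 48 elements, about 31% of primes); (S_3 x S_3) : C_2 (6T13) additionally contains elements of type 4+2, 3+2+1, 3+1+1+1, 2+1+1+1+1 (40 of its 72 elements, about 56% of primes); PGL(2,5) (6T14) additionally contains elements of type 5+1, 4+1+1 (54 of its 120 elements, about 45% of primes); S_6 (6T16) additionally contains elements of type 5+1, 4+2, 4+1+1, 3+2+1, 3+1+1+1, 2+1+1+1+1 (499 of its 720 elements, about 69% of primes). None of the 79 primes tested shows any such pattern (for each of these groups the chance of that is below 10^-4), which rules them out. Hence G = D_6 (6T3), of order 12. The Galois group D_6 (6T3) has order 12, so the splitting field has degree 12 over Q.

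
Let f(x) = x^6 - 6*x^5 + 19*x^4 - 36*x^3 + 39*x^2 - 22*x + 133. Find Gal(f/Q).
S_4 x C_2

The polynomial f is an irreducible sextic over Q, so G = Gal(f/Q) is one of the 16 transitive subgroups 6T1, ..., 6T16 of S_6. The discriminant of f is -1849378557919232, which is not a perfect square, so G is not contained in A_6. The transitive groups of degree 6 not contained in A_6 are: C_6 (6T1, order 6), S_3 (6T2, order 6), D_6 (6T3, order 12), C_3 x S_3 (6T5, order 18), A_4 x C_2 (6T6, order 24), S_4 (6T8, order 24), S_3 x S_3 (6T9, order 36), S_4 x C_2 (6T11, order 48), (S_3 x S_3) : C_2 (6T13, order 72), PGL(2,5) (6T14, order 120), S_6 (6T16, order 720). By Dedekind's theorem, for a prime p not dividing disc(f) the degrees of the irreducible factors of f mod p form the cycle type of an element of G. Factoring f modulo the 29 such primes p <= 127 (skipping 2, 29, which divide the discriminant), each new pattern first appears at: mod 3: f = (x^3 + x^2 + 2x + 1)(x^3 + 2x^2 + 1), pattern 3+3; mod 5: f = (x^6 + 4x^5 + 4x^4 + 4x^3 + 4x^2 + 3x + 3), pattern 6; mod 7: f = (x)(x + 5)(x^4 + 3x^3 + 4x^2 + 4), pattern 4+1+1; mod 17: f = (x + 6)(x + 9)(x^2 + 2x + 6)(x^2 + 11x + 14), pattern 2+2+1+1; mod 23: f = (x^2 + x + 8)(x^2 + 18x + 14)(x^2 + 21x + 17), pattern 2+2+2; mod 67: f = (x^2 + 65x + 57)(x^4 + 63x^3 + 21x^2 + 33x + 47), pattern 4+2; mod 127: f = (x + 6)(x + 46)(x + 79)(x + 119)(x^2 + 125x + 104), pattern 2+1+1+1+1. No other pattern occurs in this range, so the set of observed cycle types is {3+3, 6, 4+1+1, 2+2+1+1, 2+2+2, 4+2, 2+1+1+1+1}. The candidates containing elements of all these cycle types are S_4 x C_2 (6T11) of order 48, S_6 (6T16) of order 720; the others are excluded. The observed types are precisely the cycle types that occur in S_4 x C_2 (6T11) (apart from the identity). Each of the other remaining candidates has further cycle types, and by the Chebotarev density theorem the matching factorization patterns would occur for a proportion of primes equal to their share of the group: S_6 (6T16) additionally contains elements of type 5+1, 3+2+1, 3+1+1+1 (304 of its 720 elements, about 42% of primes). None of the 29 primes tested shows any such pattern (for each of these groups the chance of that is below 10^-4), which rules them out. Hence G = S_4 x C_2 (6T11), of order 48.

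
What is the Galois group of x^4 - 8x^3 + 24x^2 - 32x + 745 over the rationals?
V_4

The polynomial is an irreducible quartic over Q and its discriminant is 99179645184 = 314928^2, a perfect square, so the Galois group is contained in A_4. The resolvent cubic y^3 - 24*y^2 - 2724*y + 22816 splits completely over Q, which gives the Klein four-group V_4.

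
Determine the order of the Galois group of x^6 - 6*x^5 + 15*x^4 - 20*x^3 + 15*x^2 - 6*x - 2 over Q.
The degree of the splitting field over Q equals the order of the Galois group, so first determine the group. The polynomial f is an irreducible sextic over Q, so G = Gal(f/Q) is one of the 16 transitive subgroups 6T1, ..., 6T16 of S_6. The discriminant of f is 11337408, which is not a perfect square, so G is not contained in A_6. The transitive groups of degree 6 not contained in A_6 are: C_6 (6T1, order 6), S_3 (6T2, order 6), D_6 (6T3, order 12), C_3 x S_3 (6T5, order 18), A_4 x C_2 (6T6, order 24), S_4 (6T8, order 24), S_3 x S_3 (6T9, order 36), S_4 x C_2 (6T11, order 48), (S_3 x S_3) : C_2 (6T13, order 72), PGL(2,5) (6T14, order 120), S_6 (6T16, order 720). By Dedekind's theorem, for a prime p not dividing disc(f) the degrees of the irreducible factors of f mod p form the cycle type of an element of G. Factoring f modulo the 79 such primes p <= 419 (skipping 2, 3, which divide the discriminant), each new pattern first appears at: mod 5: f = (x^2 + 2)(x^2 + x + 1)(x^2 + 3x + 4), pattern 2+2+2; mod 7: f = (x^6 + x^5 + x^4 + x^3 + x^2 + x + 5), pattern 6; mod 11: f = (x + 2)(x + 7)(x^2 + x + 7)(x^2 + 6x + 2), pattern 2+2+1+1; mod 13: f = (x^3 + 10x^2 + 3x + 3)(x^3 + 10x^2 + 3x + 8), pattern 3+3; mod 61: f = (x + 1)(x + 25)(x + 27)(x + 32)(x + 34)(x + 58), pattern 1+1+1+1+1+1. No other pattern occurs in this range, so the set of observed cycle types is {2+2+2, 6, 2+2+1+1, 3+3, 1+1+1+1+1+1}. The candidates containing elements of all these cycle types are D_6 (6T3) of order 12, A_4 x C_2 (6T6) of order 24, S_3 x S_3 (6T9) of order 36, S_4 x C_2 (6T11) of order 48, (S_3 x S_3) : C_2 (6T13) of order 72, PGL(2,5) (6T14) of order 120, S_6 (6T16) of order 720; the others are excluded. The observed types are precisely the cycle types that occur in D_6 (6T3). Each of the other remaining candidates has further cycle types, and by the Chebotarev density theorem the matching factorization patterns would occur for a proportion of primes equal to their share of the group: A_4 x C_2 (6T6) additionally contains elements of type 2+1+1+1+1 (3 of its 24 elements, about 12% of primes); S_3 x S_3 (6T9) additionally contains elements of type 3+1+1+1 (4 of its 36 elements, about 11% of primes); S_4 x C_2 (6T11) additionally contains elements of type 4+2, 4+1+1, 2+1+1+1+1 (15 of its 48 elements, about 31% of primes); (S_3 x S_3) : C_2 (6T13) additionally contains elements of type 4+2, 3+2+1, 3+1+1+1, 2+1+1+1+1 (40 of its 72 elements, about 56% of primes); PGL(2,5) (6T14) additionally contains elements of type 5+1, 4+1+1 (54 of its 120 elements, about 45% of primes); S_6 (6T16) additionally contains elements of type 5+1, 4+2, 4+1+1, 3+2+1, 3+1+1+1, 2+1+1+1+1 (499 of its 720 elements, about 69% of primes). None of the 79 primes tested shows any such pattern (for each of these groups the chance of that is below 10^-4), which rules them out. Hence G = D_6 (6T3), of order 12. The Galois group D_6 (6T3) has order 12, so the splitting field has degree 12 over Q.

12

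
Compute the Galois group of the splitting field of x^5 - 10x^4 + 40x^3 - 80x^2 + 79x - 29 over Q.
S_5 (also written S5)

The polynomial f is an irreducible quintic over Q, so G = Gal(f/Q) is a transitive subgroup of S_5: one of C_5 (5T1, order 5), D_5 (5T2, order 10), F_20 (5T3, order 20), A_5 (5T4, order 60) or S_5 (5T5, order 120). The discriminant of f is 2869, which is not a perfect square, so G is not contained in A_5. The transitive groups of degree 5 not contained in A_5 are: F_20 (5T3, order 20), S_5 (5T5, order 120). By Dedekind's theorem, for a prime p not dividing disc(f) the degrees of the irreducible factors of f mod p form the cycle type of an element of G. Factoring f modulo the first such prime p = 2, each new pattern first appears at: mod 2: f = (x^2 + x + 1)(x^3 + x^2 + 1), pattern 3+2. No other pattern occurs in this range, so the set of observed cycle types is {3+2}. Among the candidates above, the only group containing elements of all these cycle types is S_5 (5T5) — F_20 (5T3) lacks at least one of them. Hence G = S_5 (5T5), of order 120.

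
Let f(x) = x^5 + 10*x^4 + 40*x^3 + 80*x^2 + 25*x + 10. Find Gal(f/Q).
5T4: A_5

The polynomial f is an irreducible quintic over Q, so G = Gal(f/Q) is a transitive subgroup of S_5: one of C_5 (5T1, order 5), D_5 (5T2, order 10), F_20 (5T3, order 20), A_5 (5T4, order 60) or S_5 (5T5, order 120). The discriminant of f is 58564000000 = 242000^2, a perfect square, so G is contained in A_5. The transitive groups of degree 5 contained in A_5 are: C_5 (5T1, order 5), D_5 (5T2, order 10), A_5 (5T4, order 60). By Dedekind's theorem, for a prime p not dividing disc(f) the degrees of the irreducible factors of f mod p form the cycle type of an element of G. Factoring f modulo the 3 such primes p <= 13 (skipping 2, 5, 11, which divide the discriminant), each new pattern first appears at: mod 3: f = (x^5 + x^4 + x^3 + 2x^2 + x + 1), pattern 5; mod 13: f = (x + 8)(x + 10)(x^3 + 5x^2 + 5), pattern 3+1+1. No other pattern occurs in this range, so the set of observed cycle types is {5, 3+1+1}. Among the candidates above, the only group containing elements of all these cycle types is A_5 (5T4) — each of C_5 (5T1), D_5 (5T2) lacks at least one of them. Hence G = A_5 (5T4), of order 60.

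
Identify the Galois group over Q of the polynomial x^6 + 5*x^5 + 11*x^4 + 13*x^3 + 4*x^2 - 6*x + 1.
The polynomial f is an irreducible sextic over Q, so G = Gal(f/Q) is one of the 16 transitive subgroups 6T1, ..., 6T16 of S_6. The discriminant of f is 525625 = 725^2, a perfect square, so G is contained in A_6. The transitive groups of degree 6 contained in A_6 are: A_4 (6T4, order 12), S_4 (6T7, order 24), (C_3 x C_3) : C_4 (6T10, order 36), PSL(2,5) (6T12, order 60), A_6 (6T15, order 360). By Dedekind's theorem, for a prime p not dividing disc(f) the degrees of the irreducible factors of f mod p form the cycle type of an element of G. Factoring f modulo the 19 such primes p <= 73 (skipping 5, 29, which divide the discriminant), each new pattern first appears at: mod 2: f = (x^2 + x + 1)(x^4 + x + 1), pattern 4+2; mod 11: f = (x^3 + 6x^2 + 3x + 10)(x^3 + 10x^2 + 3x + 10), pattern 3+3; mod 19: f = (x + 8)(x + 9)(x^2 + 9x + 7)(x^2 + 17x + 2), pattern 2+2+1+1; mod 61: f = (x + 20)(x + 27)(x + 34)(x^3 + 46x^2 + 3x + 60), pattern 3+1+1+1. No other pattern occurs in this range, so the set of observed cycle types is {4+2, 3+3, 2+2+1+1, 3+1+1+1}. The candidates containing elements of all these cycle types are (C_3 x C_3) : C_4 (6T10) of order 36, A_6 (6T15) of order 360; the others are excluded. The observed types are precisely the cycle types that occur in (C_3 x C_3) : C_4 (6T10) (apart from the identity). Each of the other remaining candidates has further cycle types, and by the Chebotarev density theorem the matching factorization patterns would occur for a proportion of primes equal to their share of the group: A_6 (6T15) additionally contains elements of type 5+1 (144 of its 360 elements, about 40% of primes). None of the 19 primes tested shows any such pattern (for each of these groups the chance of that is below 10^-4), which rules them out. Hence G = (C_3 x C_3) : C_4 (6T10), of order 36.

6T10: (C_3 x C_3) : C_4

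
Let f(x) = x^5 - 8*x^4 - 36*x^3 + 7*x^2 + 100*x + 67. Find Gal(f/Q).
The polynomial f is an irreducible quintic over Q, so G = Gal(f/Q) is a transitive subgroup of S_5: one of C_5 (5T1, order 5), D_5 (5T2, order 10), F_20 (5T3, order 20), A_5 (5T4, order 60) or S_5 (5T5, order 120). The discriminant of f is 1012703329 = 31823^2, a perfect square, so G is contained in A_5. The transitive groups of degree 5 contained in A_5 are: C_5 (5T1, order 5), D_5 (5T2, order 10), A_5 (5T4, order 60). By Dedekind's theorem, for a prime p not dividing disc(f) the degrees of the irreducible factors of f mod p form the cycle type of an element of G. Factoring f modulo the 14 such primes p <= 47 (skipping 11, which divides the discriminant), each new pattern first appears at: mod 2: f = (x^5 + x^2 + 1), pattern 5; mod 23: f = (x + 2)(x + 4)(x + 6)(x + 10)(x + 16), pattern 1+1+1+1+1. No other pattern occurs in this range, so the set of observed cycle types is {5, 1+1+1+1+1}. The candidates containing elements of all these cycle types are C_5 (5T1) of order 5, D_5 (5T2) of order 10, A_5 (5T4) of order 60; the others are excluded. The observed types are precisely the cycle types that occur in C_5 (5T1). Each of the other remaining candidates has further cycle types, and by the Chebotarev density theorem the matching factorization patterns would occur for a proportion of primes equal to their share of the group: D_5 (5T2) additionally contains elements of type 2+2+1 (5 of its 10 elements, about 50% of primes); A_5 (5T4) additionally contains elements of type 3+1+1, 2+2+1 (35 of its 60 elements, about 58% of primes). None of the 14 primes tested shows any such pattern (for each of these groups the chance of that is below 10^-4), which rules them out. Hence G = C_5 (5T1), of order 5.

C_5 (order 5)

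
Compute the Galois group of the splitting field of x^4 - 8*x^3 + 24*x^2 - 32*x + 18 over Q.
The polynomial is an irreducible quartic over Q and its discriminant is 2048, which is not a perfect square, so the Galois group is not contained in A_4. The resolvent cubic y^3 - 24*y^2 + 184*y - 448 has exactly one rational root, so the Galois group is C_4 or D_4. The quartic remains irreducible over Q(sqrt(disc)), so the group is D_4.

4T3: D_4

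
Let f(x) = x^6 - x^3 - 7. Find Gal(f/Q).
The polynomial f is an irreducible sextic over Q, so G = Gal(f/Q) is one of the 16 transitive subgroups 6T1, ..., 6T16 of S_6. The discriminant of f is 871199469, which is not a perfect square, so G is not contained in A_6. The transitive groups of degree 6 not contained in A_6 are: C_6 (6T1, order 6), S_3 (6T2, order 6), D_6 (6T3, order 12), C_3 x S_3 (6T5, order 18), A_4 x C_2 (6T6, order 24), S_4 (6T8, order 24), S_3 x S_3 (6T9, order 36), S_4 x C_2 (6T11, order 48), (S_3 x S_3) : C_2 (6T13, order 72), PGL(2,5) (6T14, order 120), S_6 (6T16, order 720). By Dedekind's theorem, for a prime p not dividing disc(f) the degrees of the irreducible factors of f mod p form the cycle type of an element of G. Factoring f modulo the 16 such primes p <= 67 (skipping 3, 7, 29, which divide the discriminant), each new pattern first appears at: mod 2: f = (x^6 + x^3 + 1), pattern 6; mod 5: f = (x + 1)(x + 2)(x^2 + 3x + 4)(x^2 + 4x + 1), pattern 2+2+1+1; mod 13: f = (x + 2)(x + 5)(x + 6)(x^3 + 4), pattern 3+1+1+1; mod 19: f = (x^2 + 10x + 15)(x^2 + 13x + 13)(x^2 + 15x + 10), pattern 2+2+2; mod 67: f = (x^3 + 18)(x^3 + 48), pattern 3+3. No other pattern occurs in this range, so the set of observed cycle types is {6, 2+2+1+1, 3+1+1+1, 2+2+2, 3+3}. The candidates containing elements of all these cycle types are S_3 x S_3 (6T9) of order 36, (S_3 x S_3) : C_2 (6T13) of order 72, S_6 (6T16) of order 720; the others are excluded. The observed types are precisely the cycle types that occur in S_3 x S_3 (6T9) (apart from the identity). Each of the other remaining candidates has further cycle types, and by the Chebotarev density theorem the matching factorization patterns would occur for a proportion of primes equal to their share of the group: (S_3 x S_3) : C_2 (6T13) additionally contains elements of type 4+2, 3+2+1, 2+1+1+1+1 (36 of its 72 elements, about 50% of primes); S_6 (6T16) additionally contains elements of type 5+1, 4+2, 4+1+1, 3+2+1, 2+1+1+1+1 (459 of its 720 elements, about 64% of primes). None of the 16 primes tested shows any such pattern (for each of these groups the chance of that is below 10^-4), which rules them out. Hence G = S_3 x S_3 (6T9), of order 36.

6T9: S_3 x S_3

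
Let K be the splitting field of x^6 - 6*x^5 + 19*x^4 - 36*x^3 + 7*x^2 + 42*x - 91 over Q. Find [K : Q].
The degree of the splitting field over Q equals the order of the Galois group, so first determine the group. The polynomial f is an irreducible sextic over Q, so G = Gal(f/Q) is one of the 16 transitive subgroups 6T1, ..., 6T16 of S_6. The discriminant of f is 164995463643136 = 12845056^2, a perfect square, so G is contained in A_6. The transitive groups of degree 6 contained in A_6 are: A_4 (6T4, order 12), S_4 (6T7, order 24), (C_3 x C_3) : C_4 (6T10, order 36), PSL(2,5) (6T12, order 60), A_6 (6T15, order 360). By Dedekind's theorem, for a prime p not dividing disc(f) the degrees of the irreducible factors of f mod p form the cycle type of an element of G. Factoring f modulo the 33 such primes p <= 149 (skipping 2, 7, which divide the discriminant), each new pattern first appears at: mod 3: f = (x^3 + 2x + 1)(x^3 + 2x + 2), pattern 3+3; mod 13: f = (x)(x + 11)(x^2 + 11x + 8)(x^2 + 11x + 12), pattern 2+2+1+1. No other pattern occurs in this range, so the set of observed cycle types is {3+3, 2+2+1+1}. The candidates containing elements of all these cycle types are A_4 (6T4) of order 12, S_4 (6T7) of order 24, (C_3 x C_3) : C_4 (6T10) of order 36, PSL(2,5) (6T12) of order 60, A_6 (6T15) of order 360; the others are excluded. The observed types are precisely the cycle types that occur in A_4 (6T4) (apart from the identity). Each of the other remaining candidates has further cycle types, and by the Chebotarev density theorem the matching factorization patterns would occur for a proportion of primes equal to their share of the group: S_4 (6T7) additionally contains elements of type 4+2 (6 of its 24 elements, about 25% of primes); (C_3 x C_3) : C_4 (6T10) additionally contains elements of type 4+2, 3+1+1+1 (22 of its 36 elements, about 61% of primes); PSL(2,5) (6T12) additionally contains elements of type 5+1 (24 of its 60 elements, about 40% of primes); A_6 (6T15) additionally contains elements of type 5+1, 4+2, 3+1+1+1 (274 of its 360 elements, about 76% of primes). None of the 33 primes tested shows any such pattern (for each of these groups the chance of that is below 10^-4), which rules them out. Hence G = A_4 (6T4), of order 12. The Galois group A_4 (6T4) has order 12, so the splitting field has degree 12 over Q.

12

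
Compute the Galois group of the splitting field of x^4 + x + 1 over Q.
The polynomial is an irreducible quartic over Q and its discriminant is 229, which is not a perfect square, so the Galois group is not contained in A_4. The resolvent cubic y^3 - 4*y - 1 is irreducible over Q. An irreducible resolvent with non-square discriminant gives S_4.

4T5: S_4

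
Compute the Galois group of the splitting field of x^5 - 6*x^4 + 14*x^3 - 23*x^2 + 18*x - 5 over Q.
D_5 (order 10)

The polynomial f is an irreducible quintic over Q, so G = Gal(f/Q) is a transitive subgroup of S_5: one of C_5 (5T1, order 5), D_5 (5T2, order 10), F_20 (5T3, order 20), A_5 (5T4, order 60) or S_5 (5T5, order 120). The discriminant of f is 373321 = 611^2, a perfect square, so G is contained in A_5. The transitive groups of degree 5 contained in A_5 are: C_5 (5T1, order 5), D_5 (5T2, order 10), A_5 (5T4, order 60). By Dedekind's theorem, for a prime p not dividing disc(f) the degrees of the irreducible factors of f mod p form the cycle type of an element of G. Factoring f modulo the 23 such primes p <= 97 (skipping 13, 47, which divide the discriminant), each new pattern first appears at: mod 2: f = (x^5 + x^2 + 1), pattern 5; mod 5: f = (x)(x^2 + 3)(x^2 + 4x + 1), pattern 2+2+1; mod 83: f = (x + 4)(x + 12)(x + 73)(x + 75)(x + 79), pattern 1+1+1+1+1. No other pattern occurs in this range, so the set of observed cycle types is {5, 2+2+1, 1+1+1+1+1}. The candidates containing elements of all these cycle types are D_5 (5T2) of order 10, A_5 (5T4) of order 60; the others are excluded. The observed types are precisely the cycle types that occur in D_5 (5T2). Each of the other remaining candidates has further cycle types, and by the Chebotarev density theorem the matching factorization patterns would occur for a proportion of primes equal to their share of the group: A_5 (5T4) additionally contains elements of type 3+1+1 (20 of its 60 elements, about 33% of primes). None of the 23 primes tested shows any such pattern (for each of these groups the chance of that is below 10^-4), which rules them out. Hence G = D_5 (5T2), of order 10.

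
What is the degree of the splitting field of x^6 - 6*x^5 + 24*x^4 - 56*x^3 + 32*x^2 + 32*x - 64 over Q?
24

The degree of the splitting field over Q equals the order of the Galois group, so first determine the group. The polynomial f is an irreducible sextic over Q, so G = Gal(f/Q) is one of the 16 transitive subgroups 6T1, ..., 6T16 of S_6. The discriminant of f is 870211913777152, which is not a perfect square, so G is not contained in A_6. The transitive groups of degree 6 not contained in A_6 are: C_6 (6T1, order 6), S_3 (6T2, order 6), D_6 (6T3, order 12), C_3 x S_3 (6T5, order 18), A_4 x C_2 (6T6, order 24), S_4 (6T8, order 24), S_3 x S_3 (6T9, order 36), S_4 x C_2 (6T11, order 48), (S_3 x S_3) : C_2 (6T13, order 72), PGL(2,5) (6T14, order 120), S_6 (6T16, order 720). By Dedekind's theorem, for a prime p not dividing disc(f) the degrees of the irreducible factors of f mod p form the cycle type of an element of G. Factoring f modulo the 22 such primes p <= 89 (skipping 2, 37, which divide the discriminant), each new pattern first appears at: mod 3: f = (x^3 + x^2 + 2)(x^3 + 2x^2 + x + 1), pattern 3+3; mod 5: f = (x^2 + 2)(x^2 + x + 1)(x^2 + 3x + 3), pattern 2+2+2; mod 17: f = (x + 2)(x + 13)(x^4 + 13x^3 + 7x^2 + 11x + 8), pattern 4+1+1; mod 67: f = (x + 8)(x + 57)(x^2 + 65x + 26)(x^2 + 65x + 66), pattern 2+2+1+1. No other pattern occurs in this range, so the set of observed cycle types is {3+3, 2+2+2, 4+1+1, 2+2+1+1}. The candidates containing elements of all these cycle types are S_4 (6T8) of order 24, S_4 x C_2 (6T11) of order 48, PGL(2,5) (6T14) of order 120, S_6 (6T16) of order 720; the others are excluded. The observed types are precisely the cycle types that occur in S_4 (6T8) (apart from the identity). Each of the other remaining candidates has further cycle types, and by the Chebotarev density theorem the matching factorization patterns would occur for a proportion of primes equal to their share of the group: S_4 x C_2 (6T11) additionally contains elements of type 6, 4+2, 2+1+1+1+1 (17 of its 48 elements, about 35% of primes); PGL(2,5) (6T14) additionally contains elements of type 6, 5+1 (44 of its 120 elements, about 37% of primes); S_6 (6T16) additionally contains elements of type 6, 5+1, 4+2, 3+2+1, 3+1+1+1, 2+1+1+1+1 (529 of its 720 elements, about 73% of primes). None of the 22 primes tested shows any such pattern (for each of these groups the chance of that is below 10^-4), which rules them out. Hence G = S_4 (6T8), of order 24. The Galois group S_4 (6T8) has order 24, so the splitting field has degree 24 over Q.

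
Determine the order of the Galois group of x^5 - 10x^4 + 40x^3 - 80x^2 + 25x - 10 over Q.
60

The degree of the splitting field over Q equals the order of the Galois group, so first determine the group. The polynomial f is an irreducible quintic over Q, so G = Gal(f/Q) is a transitive subgroup of S_5: one of C_5 (5T1, order 5), D_5 (5T2, order 10), F_20 (5T3, order 20), A_5 (5T4, order 60) or S_5 (5T5, order 120). The discriminant of f is 58564000000 = 242000^2, a perfect square, so G is contained in A_5. The transitive groups of degree 5 contained in A_5 are: C_5 (5T1, order 5), D_5 (5T2, order 10), A_5 (5T4, order 60). By Dedekind's theorem, for a prime p not dividing disc(f) the degrees of the irreducible factors of f mod p form the cycle type of an element of G. Factoring f modulo the 3 such primes p <= 13 (skipping 2, 5, 11, which divide the discriminant), each new pattern first appears at: mod 3: f = (x^5 + 2x^4 + x^3 + x^2 + x + 2), pattern 5; mod 13: f = (x + 3)(x + 5)(x^3 + 8x^2 + 8), pattern 3+1+1. No other pattern occurs in this range, so the set of observed cycle types is {5, 3+1+1}. Among the candidates above, the only group containing elements of all these cycle types is A_5 (5T4) — each of C_5 (5T1), D_5 (5T2) lacks at least one of them. Hence G = A_5 (5T4), of order 60. The Galois group A_5 (5T4) has order 60, so the splitting field has degree 60 over Q.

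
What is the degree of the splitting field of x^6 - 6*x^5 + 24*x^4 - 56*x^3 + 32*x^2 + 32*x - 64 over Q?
The degree of the splitting field over Q equals the order of the Galois group, so first determine the group. The polynomial f is an irreducible sextic over Q, so G = Gal(f/Q) is one of the 16 transitive subgroups 6T1, ..., 6T16 of S_6. The discriminant of f is 870211913777152, which is not a perfect square, so G is not contained in A_6. The transitive groups of degree 6 not contained in A_6 are: C_6 (6T1, order 6), S_3 (6T2, order 6), D_6 (6T3, order 12), C_3 x S_3 (6T5, order 18), A_4 x C_2 (6T6, order 24), S_4 (6T8, order 24), S_3 x S_3 (6T9, order 36), S_4 x C_2 (6T11, order 48), (S_3 x S_3) : C_2 (6T13, order 72), PGL(2,5) (6T14, order 120), S_6 (6T16, order 720). By Dedekind's theorem, for a prime p not dividing disc(f) the degrees of the irreducible factors of f mod p form the cycle type of an element of G. Factoring f modulo the 22 such primes p <= 89 (skipping 2, 37, which divide the discriminant), each new pattern first appears at: mod 3: f = (x^3 + x^2 + 2)(x^3 + 2x^2 + x + 1), pattern 3+3; mod 5: f = (x^2 + 2)(x^2 + x + 1)(x^2 + 3x + 3), pattern 2+2+2; mod 17: f = (x + 2)(x + 13)(x^4 + 13x^3 + 7x^2 + 11x + 8), pattern 4+1+1; mod 67: f = (x + 8)(x + 57)(x^2 + 65x + 26)(x^2 + 65x + 66), pattern 2+2+1+1. No other pattern occurs in this range, so the set of observed cycle types is {3+3, 2+2+2, 4+1+1, 2+2+1+1}. The candidates containing elements of all these cycle types are S_4 (6T8) of order 24, S_4 x C_2 (6T11) of order 48, PGL(2,5) (6T14) of order 120, S_6 (6T16) of order 720; the others are excluded. The observed types are precisely the cycle types that occur in S_4 (6T8) (apart from the identity). Each of the other remaining candidates has further cycle types, and by the Chebotarev density theorem the matching factorization patterns would occur for a proportion of primes equal to their share of the group: S_4 x C_2 (6T11) additionally contains elements of type 6, 4+2, 2+1+1+1+1 (17 of its 48 elements, about 35% of primes); PGL(2,5) (6T14) additionally contains elements of type 6, 5+1 (44 of its 120 elements, about 37% of primes); S_6 (6T16) additionally contains elements of type 6, 5+1, 4+2, 3+2+1, 3+1+1+1, 2+1+1+1+1 (529 of its 720 elements, about 73% of primes). None of the 22 primes tested shows any such pattern (for each of these groups the chance of that is below 10^-4), which rules them out. Hence G = S_4 (6T8), of order 24. The Galois group S_4 (6T8) has order 24, so the splitting field has degree 24 over Q.

24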